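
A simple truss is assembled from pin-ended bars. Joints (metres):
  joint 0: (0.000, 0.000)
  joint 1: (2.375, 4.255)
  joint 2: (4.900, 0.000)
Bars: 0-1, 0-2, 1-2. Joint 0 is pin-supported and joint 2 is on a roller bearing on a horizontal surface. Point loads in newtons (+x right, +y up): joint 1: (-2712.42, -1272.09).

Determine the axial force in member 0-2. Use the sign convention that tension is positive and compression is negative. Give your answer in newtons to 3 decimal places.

N=3 nodes, M=3 members, R=3 reactions → 2N=6, M+R=6
member 0 (0-1): L=4.8730, (cx,cy)=(0.4874,0.8732)
member 1 (0-2): L=4.9000, (cx,cy)=(1.0000,0.0000)
member 2 (1-2): L=4.9478, (cx,cy)=(0.5103,-0.8600)
solve A·x = −loads:
  F[0-1] = -3448.1627 N (compression)
  F[0-2] = -1031.8395 N (compression)
  F[1-2] = +2021.9119 N (tension)
  Rx@0 = +2712.4200 N
  Ry@0 = +3010.8927 N
  Ry@2 = -1738.8027 N

-1031.839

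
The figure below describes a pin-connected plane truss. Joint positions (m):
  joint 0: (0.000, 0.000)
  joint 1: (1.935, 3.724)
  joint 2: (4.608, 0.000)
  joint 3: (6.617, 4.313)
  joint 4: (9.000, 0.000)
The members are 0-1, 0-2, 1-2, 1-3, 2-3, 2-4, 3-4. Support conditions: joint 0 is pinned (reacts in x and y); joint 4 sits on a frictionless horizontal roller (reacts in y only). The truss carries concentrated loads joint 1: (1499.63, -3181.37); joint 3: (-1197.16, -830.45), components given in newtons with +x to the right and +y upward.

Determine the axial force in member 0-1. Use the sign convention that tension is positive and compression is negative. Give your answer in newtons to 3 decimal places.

-3009.431

N=5 nodes, M=7 members, R=3 reactions → 2N=10, M+R=10
member 0 (0-1): L=4.1967, (cx,cy)=(0.4611,0.8874)
member 1 (0-2): L=4.6080, (cx,cy)=(1.0000,0.0000)
member 2 (1-2): L=4.5840, (cx,cy)=(0.5831,-0.8124)
member 3 (1-3): L=4.7189, (cx,cy)=(0.9922,0.1248)
member 4 (2-3): L=4.7579, (cx,cy)=(0.4222,0.9065)
member 5 (2-4): L=4.3920, (cx,cy)=(1.0000,0.0000)
member 6 (3-4): L=4.9275, (cx,cy)=(0.4836,-0.8753)
solve A·x = −loads:
  F[0-1] = -3009.4313 N (compression)
  F[0-2] = +1690.0439 N (tension)
  F[1-2] = -986.8861 N (compression)
  F[1-3] = -2329.9571 N (compression)
  F[2-3] = +884.4466 N (tension)
  F[2-4] = +741.1267 N (tension)
  F[3-4] = -1532.4934 N (compression)
  Rx@0 = -302.4700 N
  Ry@0 = +2670.4523 N
  Ry@4 = +1341.3677 N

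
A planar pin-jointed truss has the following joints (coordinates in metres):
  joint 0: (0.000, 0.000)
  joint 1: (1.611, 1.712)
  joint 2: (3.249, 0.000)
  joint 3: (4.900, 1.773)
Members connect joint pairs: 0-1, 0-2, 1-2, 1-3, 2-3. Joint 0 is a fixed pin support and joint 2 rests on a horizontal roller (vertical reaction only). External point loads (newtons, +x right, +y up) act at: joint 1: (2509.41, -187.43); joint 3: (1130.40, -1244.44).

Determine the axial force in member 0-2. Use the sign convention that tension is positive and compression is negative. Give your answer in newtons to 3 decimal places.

1308.914

N=4 nodes, M=5 members, R=3 reactions → 2N=8, M+R=8
member 0 (0-1): L=2.3508, (cx,cy)=(0.6853,0.7283)
member 1 (0-2): L=3.2490, (cx,cy)=(1.0000,0.0000)
member 2 (1-2): L=2.3694, (cx,cy)=(0.6913,-0.7226)
member 3 (1-3): L=3.2896, (cx,cy)=(0.9998,0.0185)
member 4 (2-3): L=2.4227, (cx,cy)=(0.6815,0.7318)
solve A·x = −loads:
  F[0-1] = +3401.2871 N (tension)
  F[0-2] = +1308.9136 N (tension)
  F[1-2] = -3627.7843 N (compression)
  F[1-3] = +2329.8413 N (tension)
  F[2-3] = -1759.4670 N (compression)
  Rx@0 = -3639.8100 N
  Ry@0 = -2477.0296 N
  Ry@2 = +3908.8996 N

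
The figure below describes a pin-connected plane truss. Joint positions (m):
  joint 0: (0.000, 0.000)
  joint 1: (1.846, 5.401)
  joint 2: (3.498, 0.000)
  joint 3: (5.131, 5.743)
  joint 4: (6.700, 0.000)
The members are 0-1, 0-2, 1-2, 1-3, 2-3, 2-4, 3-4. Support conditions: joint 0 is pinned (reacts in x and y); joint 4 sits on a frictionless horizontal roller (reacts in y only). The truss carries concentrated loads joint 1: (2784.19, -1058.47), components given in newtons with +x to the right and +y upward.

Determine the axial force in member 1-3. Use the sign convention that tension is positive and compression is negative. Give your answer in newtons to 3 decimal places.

-1464.964

N=5 nodes, M=7 members, R=3 reactions → 2N=10, M+R=10
member 0 (0-1): L=5.7078, (cx,cy)=(0.3234,0.9463)
member 1 (0-2): L=3.4980, (cx,cy)=(1.0000,0.0000)
member 2 (1-2): L=5.6480, (cx,cy)=(0.2925,-0.9563)
member 3 (1-3): L=3.3028, (cx,cy)=(0.9946,0.1035)
member 4 (2-3): L=5.9707, (cx,cy)=(0.2735,0.9619)
member 5 (2-4): L=3.2020, (cx,cy)=(1.0000,0.0000)
member 6 (3-4): L=5.9535, (cx,cy)=(0.2635,-0.9646)
solve A·x = −loads:
  F[0-1] = +1561.4719 N (tension)
  F[0-2] = +2279.1797 N (tension)
  F[1-2] = -2810.6342 N (compression)
  F[1-3] = -1464.9644 N (compression)
  F[2-3] = +2794.2617 N (tension)
  F[2-4] = +692.8466 N (tension)
  F[3-4] = -2628.9623 N (compression)
  Rx@0 = -2784.1900 N
  Ry@0 = -1477.5518 N
  Ry@4 = +2536.0218 N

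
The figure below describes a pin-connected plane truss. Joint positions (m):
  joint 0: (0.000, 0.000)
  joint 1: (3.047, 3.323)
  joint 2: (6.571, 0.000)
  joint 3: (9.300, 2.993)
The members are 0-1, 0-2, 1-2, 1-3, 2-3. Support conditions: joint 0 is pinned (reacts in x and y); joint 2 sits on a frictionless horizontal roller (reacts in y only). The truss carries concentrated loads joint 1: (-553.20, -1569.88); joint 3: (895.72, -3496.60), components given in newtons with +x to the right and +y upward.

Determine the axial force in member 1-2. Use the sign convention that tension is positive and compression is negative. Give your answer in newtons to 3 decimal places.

N=4 nodes, M=5 members, R=3 reactions → 2N=8, M+R=8
member 0 (0-1): L=4.5085, (cx,cy)=(0.6758,0.7371)
member 1 (0-2): L=6.5710, (cx,cy)=(1.0000,0.0000)
member 2 (1-2): L=4.8436, (cx,cy)=(0.7276,-0.6861)
member 3 (1-3): L=6.2617, (cx,cy)=(0.9986,-0.0527)
member 4 (2-3): L=4.0504, (cx,cy)=(0.6738,0.7389)
solve A·x = −loads:
  F[0-1] = +1001.9401 N (tension)
  F[0-2] = -334.6263 N (compression)
  F[1-2] = -3664.4292 N (compression)
  F[1-3] = +3901.8282 N (tension)
  F[2-3] = -4453.6041 N (compression)
  Rx@0 = -342.5200 N
  Ry@0 = -738.4828 N
  Ry@2 = +5804.9628 N

-3664.429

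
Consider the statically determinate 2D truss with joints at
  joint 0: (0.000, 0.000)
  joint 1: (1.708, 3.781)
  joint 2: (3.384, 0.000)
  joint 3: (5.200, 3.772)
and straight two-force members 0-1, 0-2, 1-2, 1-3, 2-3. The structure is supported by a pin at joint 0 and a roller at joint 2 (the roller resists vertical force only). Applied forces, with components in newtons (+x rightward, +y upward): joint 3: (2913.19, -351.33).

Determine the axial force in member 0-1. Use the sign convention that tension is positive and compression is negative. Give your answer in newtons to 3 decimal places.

N=4 nodes, M=5 members, R=3 reactions → 2N=8, M+R=8
member 0 (0-1): L=4.1489, (cx,cy)=(0.4117,0.9113)
member 1 (0-2): L=3.3840, (cx,cy)=(1.0000,0.0000)
member 2 (1-2): L=4.1358, (cx,cy)=(0.4052,-0.9142)
member 3 (1-3): L=3.4920, (cx,cy)=(1.0000,-0.0026)
member 4 (2-3): L=4.1864, (cx,cy)=(0.4338,0.9010)
solve A·x = −loads:
  F[0-1] = +3770.0371 N (tension)
  F[0-2] = +1361.1519 N (tension)
  F[1-2] = -3766.8387 N (compression)
  F[1-3] = +3078.5254 N (tension)
  F[2-3] = -381.1207 N (compression)
  Rx@0 = -2913.1900 N
  Ry@0 = -3435.7470 N
  Ry@2 = +3787.0770 N

3770.037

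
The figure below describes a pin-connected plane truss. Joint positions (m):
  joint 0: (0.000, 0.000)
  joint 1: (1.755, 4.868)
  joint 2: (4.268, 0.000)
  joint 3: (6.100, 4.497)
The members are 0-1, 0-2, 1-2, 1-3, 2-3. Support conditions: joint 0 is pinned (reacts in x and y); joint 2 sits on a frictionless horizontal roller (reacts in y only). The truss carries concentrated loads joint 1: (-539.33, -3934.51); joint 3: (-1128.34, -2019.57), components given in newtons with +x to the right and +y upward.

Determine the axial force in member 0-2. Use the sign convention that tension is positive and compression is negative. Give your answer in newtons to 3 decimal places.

-494.621

N=4 nodes, M=5 members, R=3 reactions → 2N=8, M+R=8
member 0 (0-1): L=5.1747, (cx,cy)=(0.3392,0.9407)
member 1 (0-2): L=4.2680, (cx,cy)=(1.0000,0.0000)
member 2 (1-2): L=5.4784, (cx,cy)=(0.4587,-0.8886)
member 3 (1-3): L=4.3608, (cx,cy)=(0.9964,-0.0851)
member 4 (2-3): L=4.8558, (cx,cy)=(0.3773,0.9261)
solve A·x = −loads:
  F[0-1] = -3458.7846 N (compression)
  F[0-2] = -494.6213 N (compression)
  F[1-2] = -737.6938 N (compression)
  F[1-3] = -296.4038 N (compression)
  F[2-3] = -2207.9538 N (compression)
  Rx@0 = +1667.6700 N
  Ry@0 = +3253.7898 N
  Ry@2 = +2700.2902 N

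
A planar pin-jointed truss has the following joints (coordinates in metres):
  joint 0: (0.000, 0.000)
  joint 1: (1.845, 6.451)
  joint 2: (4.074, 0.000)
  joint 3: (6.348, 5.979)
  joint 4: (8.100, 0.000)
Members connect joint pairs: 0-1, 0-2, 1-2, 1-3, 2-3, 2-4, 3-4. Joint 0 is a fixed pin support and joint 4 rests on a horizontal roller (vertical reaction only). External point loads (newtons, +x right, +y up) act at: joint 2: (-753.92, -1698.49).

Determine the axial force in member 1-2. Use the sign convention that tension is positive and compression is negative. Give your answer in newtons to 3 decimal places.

N=5 nodes, M=7 members, R=3 reactions → 2N=10, M+R=10
member 0 (0-1): L=6.7097, (cx,cy)=(0.2750,0.9615)
member 1 (0-2): L=4.0740, (cx,cy)=(1.0000,0.0000)
member 2 (1-2): L=6.8252, (cx,cy)=(0.3266,-0.9452)
member 3 (1-3): L=4.5277, (cx,cy)=(0.9946,-0.1042)
member 4 (2-3): L=6.3968, (cx,cy)=(0.3555,0.9347)
member 5 (2-4): L=4.0260, (cx,cy)=(1.0000,0.0000)
member 6 (3-4): L=6.2304, (cx,cy)=(0.2812,-0.9596)
solve A·x = −loads:
  F[0-1] = -878.0610 N (compression)
  F[0-2] = -512.4734 N (compression)
  F[1-2] = +954.5345 N (tension)
  F[1-3] = -556.2111 N (compression)
  F[2-3] = +851.9419 N (tension)
  F[2-4] = +250.3252 N (tension)
  F[3-4] = -890.1982 N (compression)
  Rx@0 = +753.9200 N
  Ry@0 = +844.2124 N
  Ry@4 = +854.2776 N

954.535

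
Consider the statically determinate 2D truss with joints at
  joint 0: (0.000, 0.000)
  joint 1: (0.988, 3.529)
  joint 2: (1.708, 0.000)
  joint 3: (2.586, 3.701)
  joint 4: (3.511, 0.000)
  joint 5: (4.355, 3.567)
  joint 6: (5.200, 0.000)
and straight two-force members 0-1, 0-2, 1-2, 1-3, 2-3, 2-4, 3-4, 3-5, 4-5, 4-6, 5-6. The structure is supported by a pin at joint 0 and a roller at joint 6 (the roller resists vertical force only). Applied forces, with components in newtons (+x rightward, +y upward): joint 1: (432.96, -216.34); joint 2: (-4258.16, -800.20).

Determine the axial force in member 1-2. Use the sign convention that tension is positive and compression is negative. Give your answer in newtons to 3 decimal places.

143.019

N=7 nodes, M=11 members, R=3 reactions → 2N=14, M+R=14
member 0 (0-1): L=3.6647, (cx,cy)=(0.2696,0.9630)
member 1 (0-2): L=1.7080, (cx,cy)=(1.0000,0.0000)
member 2 (1-2): L=3.6017, (cx,cy)=(0.1999,-0.9798)
member 3 (1-3): L=1.6072, (cx,cy)=(0.9943,0.1070)
member 4 (2-3): L=3.8037, (cx,cy)=(0.2308,0.9730)
member 5 (2-4): L=1.8030, (cx,cy)=(1.0000,0.0000)
member 6 (3-4): L=3.8148, (cx,cy)=(0.2425,-0.9702)
member 7 (3-5): L=1.7741, (cx,cy)=(0.9971,-0.0755)
member 8 (4-5): L=3.6655, (cx,cy)=(0.2303,0.9731)
member 9 (4-6): L=1.6890, (cx,cy)=(1.0000,0.0000)
member 10 (5-6): L=3.6657, (cx,cy)=(0.2305,-0.9731)
solve A·x = −loads:
  F[0-1] = -434.8727 N (compression)
  F[0-2] = -3707.9585 N (compression)
  F[1-2] = +143.0193 N (tension)
  F[1-3] = -582.1349 N (compression)
  F[2-3] = +678.3874 N (tension)
  F[2-4] = +422.2020 N (tension)
  F[3-4] = -594.4459 N (compression)
  F[3-5] = -278.8609 N (compression)
  F[4-5] = +592.6303 N (tension)
  F[4-6] = +141.6079 N (tension)
  F[5-6] = -614.3136 N (compression)
  Rx@0 = +3825.2000 N
  Ry@0 = +418.7705 N
  Ry@6 = +597.7695 N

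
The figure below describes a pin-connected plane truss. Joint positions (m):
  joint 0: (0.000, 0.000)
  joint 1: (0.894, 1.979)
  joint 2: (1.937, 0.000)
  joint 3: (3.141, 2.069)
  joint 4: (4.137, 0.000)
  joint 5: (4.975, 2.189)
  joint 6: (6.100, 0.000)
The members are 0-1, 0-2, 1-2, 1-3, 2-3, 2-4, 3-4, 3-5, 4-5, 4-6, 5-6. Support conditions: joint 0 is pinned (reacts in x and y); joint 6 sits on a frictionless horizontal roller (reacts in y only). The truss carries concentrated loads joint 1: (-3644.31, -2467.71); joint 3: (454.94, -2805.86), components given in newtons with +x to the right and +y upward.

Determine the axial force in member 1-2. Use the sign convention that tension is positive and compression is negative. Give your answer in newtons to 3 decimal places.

2315.925

N=7 nodes, M=11 members, R=3 reactions → 2N=14, M+R=14
member 0 (0-1): L=2.1716, (cx,cy)=(0.4117,0.9113)
member 1 (0-2): L=1.9370, (cx,cy)=(1.0000,0.0000)
member 2 (1-2): L=2.2370, (cx,cy)=(0.4662,-0.8847)
member 3 (1-3): L=2.2488, (cx,cy)=(0.9992,0.0400)
member 4 (2-3): L=2.3938, (cx,cy)=(0.5030,0.8643)
member 5 (2-4): L=2.2000, (cx,cy)=(1.0000,0.0000)
member 6 (3-4): L=2.2963, (cx,cy)=(0.4338,-0.9010)
member 7 (3-5): L=1.8379, (cx,cy)=(0.9979,0.0653)
member 8 (4-5): L=2.3439, (cx,cy)=(0.3575,0.9339)
member 9 (4-6): L=1.9630, (cx,cy)=(1.0000,0.0000)
member 10 (5-6): L=2.4612, (cx,cy)=(0.4571,-0.8894)
solve A·x = −loads:
  F[0-1] = -4932.5093 N (compression)
  F[0-2] = -1158.7278 N (compression)
  F[1-2] = +2315.9253 N (tension)
  F[1-3] = +534.3101 N (tension)
  F[2-3] = -2370.4468 N (compression)
  F[2-4] = +1113.3019 N (tension)
  F[3-4] = -915.9431 N (compression)
  F[3-5] = -717.5425 N (compression)
  F[4-5] = +883.7033 N (tension)
  F[4-6] = +400.0693 N (tension)
  F[5-6] = -875.2334 N (compression)
  Rx@0 = +3189.3700 N
  Ry@0 = +4495.1240 N
  Ry@6 = +778.4460 N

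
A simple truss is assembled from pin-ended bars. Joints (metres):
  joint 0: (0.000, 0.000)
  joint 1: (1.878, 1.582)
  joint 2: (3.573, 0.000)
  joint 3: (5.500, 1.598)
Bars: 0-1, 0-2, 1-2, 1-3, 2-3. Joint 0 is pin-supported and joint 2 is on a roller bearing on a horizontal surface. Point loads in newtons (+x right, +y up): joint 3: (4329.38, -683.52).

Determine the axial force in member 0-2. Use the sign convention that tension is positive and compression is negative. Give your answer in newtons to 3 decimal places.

1593.194

N=4 nodes, M=5 members, R=3 reactions → 2N=8, M+R=8
member 0 (0-1): L=2.4555, (cx,cy)=(0.7648,0.6443)
member 1 (0-2): L=3.5730, (cx,cy)=(1.0000,0.0000)
member 2 (1-2): L=2.3186, (cx,cy)=(0.7311,-0.6823)
member 3 (1-3): L=3.6220, (cx,cy)=(1.0000,0.0044)
member 4 (2-3): L=2.5034, (cx,cy)=(0.7698,0.6383)
solve A·x = −loads:
  F[0-1] = +3577.6233 N (tension)
  F[0-2] = +1593.1937 N (tension)
  F[1-2] = -3344.5330 N (compression)
  F[1-3] = +5181.2752 N (tension)
  F[2-3] = -1106.6397 N (compression)
  Rx@0 = -4329.3800 N
  Ry@0 = -2304.9237 N
  Ry@2 = +2988.4437 N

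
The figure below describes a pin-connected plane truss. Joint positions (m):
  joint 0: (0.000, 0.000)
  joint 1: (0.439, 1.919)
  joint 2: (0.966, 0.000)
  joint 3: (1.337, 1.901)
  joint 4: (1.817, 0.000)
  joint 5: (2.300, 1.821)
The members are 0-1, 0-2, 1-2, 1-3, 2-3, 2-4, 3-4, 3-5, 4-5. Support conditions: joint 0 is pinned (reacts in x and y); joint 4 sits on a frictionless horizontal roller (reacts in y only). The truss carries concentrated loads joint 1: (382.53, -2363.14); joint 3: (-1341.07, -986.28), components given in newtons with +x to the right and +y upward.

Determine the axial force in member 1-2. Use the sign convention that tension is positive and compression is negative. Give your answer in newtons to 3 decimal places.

N=6 nodes, M=9 members, R=3 reactions → 2N=12, M+R=12
member 0 (0-1): L=1.9686, (cx,cy)=(0.2230,0.9748)
member 1 (0-2): L=0.9660, (cx,cy)=(1.0000,0.0000)
member 2 (1-2): L=1.9900, (cx,cy)=(0.2648,-0.9643)
member 3 (1-3): L=0.8982, (cx,cy)=(0.9998,-0.0200)
member 4 (2-3): L=1.9369, (cx,cy)=(0.1915,0.9815)
member 5 (2-4): L=0.8510, (cx,cy)=(1.0000,0.0000)
member 6 (3-4): L=1.9607, (cx,cy)=(0.2448,-0.9696)
member 7 (3-5): L=0.9663, (cx,cy)=(0.9966,-0.0828)
member 8 (4-5): L=1.8840, (cx,cy)=(0.2564,0.9666)
solve A·x = −loads:
  F[0-1] = -3130.6371 N (compression)
  F[0-2] = -260.3951 N (compression)
  F[1-2] = +740.6972 N (tension)
  F[1-3] = -1277.0812 N (compression)
  F[2-3] = -727.7282 N (compression)
  F[2-4] = +75.1487 N (tension)
  F[3-4] = -306.9610 N (compression)
  F[3-5] = -0.0000 N (compression)
  F[4-5] = +0.0000 N (tension)
  Rx@0 = +958.5400 N
  Ry@0 = +3051.7998 N
  Ry@4 = +297.6202 N

740.697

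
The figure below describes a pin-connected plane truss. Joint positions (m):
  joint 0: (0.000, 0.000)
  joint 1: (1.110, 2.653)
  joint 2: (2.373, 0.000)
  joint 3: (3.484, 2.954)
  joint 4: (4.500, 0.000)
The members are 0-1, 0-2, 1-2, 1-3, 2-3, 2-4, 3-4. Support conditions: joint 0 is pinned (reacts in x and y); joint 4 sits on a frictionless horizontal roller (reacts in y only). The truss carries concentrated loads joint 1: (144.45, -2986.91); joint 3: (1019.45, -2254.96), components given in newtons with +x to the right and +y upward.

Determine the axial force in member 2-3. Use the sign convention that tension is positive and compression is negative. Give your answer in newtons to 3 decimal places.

N=5 nodes, M=7 members, R=3 reactions → 2N=10, M+R=10
member 0 (0-1): L=2.8758, (cx,cy)=(0.3860,0.9225)
member 1 (0-2): L=2.3730, (cx,cy)=(1.0000,0.0000)
member 2 (1-2): L=2.9383, (cx,cy)=(0.4298,-0.9029)
member 3 (1-3): L=2.3930, (cx,cy)=(0.9921,0.1258)
member 4 (2-3): L=3.1560, (cx,cy)=(0.3520,0.9360)
member 5 (2-4): L=2.1270, (cx,cy)=(1.0000,0.0000)
member 6 (3-4): L=3.1238, (cx,cy)=(0.3252,-0.9456)
solve A·x = −loads:
  F[0-1] = -2173.2934 N (compression)
  F[0-2] = +2002.7325 N (tension)
  F[1-2] = -1155.9334 N (compression)
  F[1-3] = -490.3089 N (compression)
  F[2-3] = +1115.0731 N (tension)
  F[2-4] = +1113.3299 N (tension)
  F[3-4] = -3423.0943 N (compression)
  Rx@0 = -1163.9000 N
  Ry@0 = +2004.8851 N
  Ry@4 = +3236.9849 N

1115.073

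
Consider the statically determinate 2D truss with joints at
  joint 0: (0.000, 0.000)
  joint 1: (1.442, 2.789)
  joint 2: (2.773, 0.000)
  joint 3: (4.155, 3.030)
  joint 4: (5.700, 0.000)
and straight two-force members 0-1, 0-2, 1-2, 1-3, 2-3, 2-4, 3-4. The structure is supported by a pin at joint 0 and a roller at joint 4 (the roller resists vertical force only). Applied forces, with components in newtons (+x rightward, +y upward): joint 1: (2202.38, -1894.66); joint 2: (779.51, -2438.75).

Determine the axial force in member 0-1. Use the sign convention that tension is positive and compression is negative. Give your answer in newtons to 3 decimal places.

N=5 nodes, M=7 members, R=3 reactions → 2N=10, M+R=10
member 0 (0-1): L=3.1397, (cx,cy)=(0.4593,0.8883)
member 1 (0-2): L=2.7730, (cx,cy)=(1.0000,0.0000)
member 2 (1-2): L=3.0903, (cx,cy)=(0.4307,-0.9025)
member 3 (1-3): L=2.7237, (cx,cy)=(0.9961,0.0885)
member 4 (2-3): L=3.3303, (cx,cy)=(0.4150,0.9098)
member 5 (2-4): L=2.9270, (cx,cy)=(1.0000,0.0000)
member 6 (3-4): L=3.4012, (cx,cy)=(0.4543,-0.8909)
solve A·x = −loads:
  F[0-1] = -1789.9968 N (compression)
  F[0-2] = +3803.9919 N (tension)
  F[1-2] = -609.3896 N (compression)
  F[1-3] = -2772.8942 N (compression)
  F[2-3] = +3284.9192 N (tension)
  F[2-4] = +1398.8455 N (tension)
  F[3-4] = -3079.4205 N (compression)
  Rx@0 = -2981.8900 N
  Ry@0 = +1590.0431 N
  Ry@4 = +2743.3669 N

-1789.997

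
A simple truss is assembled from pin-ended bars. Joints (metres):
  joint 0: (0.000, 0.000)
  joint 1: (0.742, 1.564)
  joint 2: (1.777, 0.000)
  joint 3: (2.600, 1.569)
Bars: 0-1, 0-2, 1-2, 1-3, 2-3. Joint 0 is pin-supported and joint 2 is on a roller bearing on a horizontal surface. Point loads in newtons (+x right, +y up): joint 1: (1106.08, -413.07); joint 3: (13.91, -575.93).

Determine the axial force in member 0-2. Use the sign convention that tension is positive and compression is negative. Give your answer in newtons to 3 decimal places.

N=4 nodes, M=5 members, R=3 reactions → 2N=8, M+R=8
member 0 (0-1): L=1.7311, (cx,cy)=(0.4286,0.9035)
member 1 (0-2): L=1.7770, (cx,cy)=(1.0000,0.0000)
member 2 (1-2): L=1.8755, (cx,cy)=(0.5519,-0.8339)
member 3 (1-3): L=1.8580, (cx,cy)=(1.0000,0.0027)
member 4 (2-3): L=1.7717, (cx,cy)=(0.4645,0.8856)
solve A·x = −loads:
  F[0-1] = +1120.0355 N (tension)
  F[0-2] = +639.9063 N (tension)
  F[1-2] = -1707.7490 N (compression)
  F[1-3] = +316.4550 N (tension)
  F[2-3] = -651.3139 N (compression)
  Rx@0 = -1119.9900 N
  Ry@0 = -1011.9284 N
  Ry@2 = +2000.9284 N

639.906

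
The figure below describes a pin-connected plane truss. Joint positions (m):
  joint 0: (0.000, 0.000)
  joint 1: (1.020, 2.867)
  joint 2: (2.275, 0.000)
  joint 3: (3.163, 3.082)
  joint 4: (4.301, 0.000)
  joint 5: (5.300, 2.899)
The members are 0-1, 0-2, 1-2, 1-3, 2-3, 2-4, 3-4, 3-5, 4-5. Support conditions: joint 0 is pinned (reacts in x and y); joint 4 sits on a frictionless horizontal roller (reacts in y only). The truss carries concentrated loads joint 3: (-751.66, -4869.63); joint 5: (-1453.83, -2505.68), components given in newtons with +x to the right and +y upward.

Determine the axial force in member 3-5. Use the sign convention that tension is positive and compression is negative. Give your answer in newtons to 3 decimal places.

-575.545

N=6 nodes, M=9 members, R=3 reactions → 2N=12, M+R=12
member 0 (0-1): L=3.0430, (cx,cy)=(0.3352,0.9422)
member 1 (0-2): L=2.2750, (cx,cy)=(1.0000,0.0000)
member 2 (1-2): L=3.1297, (cx,cy)=(0.4010,-0.9161)
member 3 (1-3): L=2.1538, (cx,cy)=(0.9950,0.0998)
member 4 (2-3): L=3.2074, (cx,cy)=(0.2769,0.9609)
member 5 (2-4): L=2.0260, (cx,cy)=(1.0000,0.0000)
member 6 (3-4): L=3.2854, (cx,cy)=(0.3464,-0.9381)
member 7 (3-5): L=2.1448, (cx,cy)=(0.9964,-0.0853)
member 8 (4-5): L=3.0663, (cx,cy)=(0.3258,0.9454)
solve A·x = −loads:
  F[0-1] = -2361.6216 N (compression)
  F[0-2] = -1413.8953 N (compression)
  F[1-2] = +2243.6120 N (tension)
  F[1-3] = -1699.7808 N (compression)
  F[2-3] = -2138.9319 N (compression)
  F[2-4] = +77.9888 N (tension)
  F[3-4] = -2766.8048 N (compression)
  F[3-5] = -575.5453 N (compression)
  F[4-5] = -2702.2231 N (compression)
  Rx@0 = +2205.4900 N
  Ry@0 = +2225.0021 N
  Ry@4 = +5150.3079 N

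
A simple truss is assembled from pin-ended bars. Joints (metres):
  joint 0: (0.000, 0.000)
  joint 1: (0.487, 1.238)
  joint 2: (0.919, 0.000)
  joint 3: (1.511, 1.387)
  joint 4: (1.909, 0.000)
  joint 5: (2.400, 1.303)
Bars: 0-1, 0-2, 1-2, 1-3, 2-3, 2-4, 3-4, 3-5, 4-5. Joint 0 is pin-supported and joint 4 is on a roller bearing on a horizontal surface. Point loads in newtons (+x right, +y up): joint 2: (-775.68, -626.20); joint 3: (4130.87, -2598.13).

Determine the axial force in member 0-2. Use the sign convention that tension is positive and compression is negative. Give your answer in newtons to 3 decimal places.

N=6 nodes, M=9 members, R=3 reactions → 2N=12, M+R=12
member 0 (0-1): L=1.3303, (cx,cy)=(0.3661,0.9306)
member 1 (0-2): L=0.9190, (cx,cy)=(1.0000,0.0000)
member 2 (1-2): L=1.3112, (cx,cy)=(0.3295,-0.9442)
member 3 (1-3): L=1.0348, (cx,cy)=(0.9896,0.1440)
member 4 (2-3): L=1.5081, (cx,cy)=(0.3926,0.9197)
member 5 (2-4): L=0.9900, (cx,cy)=(1.0000,0.0000)
member 6 (3-4): L=1.4430, (cx,cy)=(0.2758,-0.9612)
member 7 (3-5): L=0.8930, (cx,cy)=(0.9956,-0.0941)
member 8 (4-5): L=1.3924, (cx,cy)=(0.3526,0.9358)
solve A·x = −loads:
  F[0-1] = +2294.1429 N (tension)
  F[0-2] = +2515.3709 N (tension)
  F[1-2] = -2028.7116 N (compression)
  F[1-3] = +1524.0953 N (tension)
  F[2-3] = +2763.4748 N (tension)
  F[2-4] = +1537.8322 N (tension)
  F[3-4] = -5575.5060 N (compression)
  F[3-5] = -0.0000 N (compression)
  F[4-5] = +0.0000 N (tension)
  Rx@0 = -3355.1900 N
  Ry@0 = -2134.8994 N
  Ry@4 = +5359.2294 N

2515.371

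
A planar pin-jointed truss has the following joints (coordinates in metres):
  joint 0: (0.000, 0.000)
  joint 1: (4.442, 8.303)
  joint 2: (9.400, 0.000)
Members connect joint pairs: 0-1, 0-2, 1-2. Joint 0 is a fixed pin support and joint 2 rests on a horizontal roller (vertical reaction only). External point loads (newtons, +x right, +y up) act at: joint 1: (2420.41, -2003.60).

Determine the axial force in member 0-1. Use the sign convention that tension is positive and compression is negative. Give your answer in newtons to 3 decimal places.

1226.147

N=3 nodes, M=3 members, R=3 reactions → 2N=6, M+R=6
member 0 (0-1): L=9.4165, (cx,cy)=(0.4717,0.8817)
member 1 (0-2): L=9.4000, (cx,cy)=(1.0000,0.0000)
member 2 (1-2): L=9.6707, (cx,cy)=(0.5127,-0.8586)
solve A·x = −loads:
  F[0-1] = +1226.1465 N (tension)
  F[0-2] = +1842.0081 N (tension)
  F[1-2] = -3592.8652 N (compression)
  Rx@0 = -2420.4100 N
  Ry@0 = -1081.1506 N
  Ry@2 = +3084.7506 N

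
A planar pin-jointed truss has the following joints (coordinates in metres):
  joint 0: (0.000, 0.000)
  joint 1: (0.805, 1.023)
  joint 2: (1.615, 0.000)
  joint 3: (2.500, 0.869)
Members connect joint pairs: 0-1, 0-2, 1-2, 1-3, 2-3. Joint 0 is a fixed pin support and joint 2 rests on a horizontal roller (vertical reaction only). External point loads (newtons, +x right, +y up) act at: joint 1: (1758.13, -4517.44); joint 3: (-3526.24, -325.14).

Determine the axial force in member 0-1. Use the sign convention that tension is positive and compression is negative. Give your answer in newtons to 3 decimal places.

-3653.652

N=4 nodes, M=5 members, R=3 reactions → 2N=8, M+R=8
member 0 (0-1): L=1.3018, (cx,cy)=(0.6184,0.7859)
member 1 (0-2): L=1.6150, (cx,cy)=(1.0000,0.0000)
member 2 (1-2): L=1.3048, (cx,cy)=(0.6208,-0.7840)
member 3 (1-3): L=1.7020, (cx,cy)=(0.9959,-0.0905)
member 4 (2-3): L=1.2403, (cx,cy)=(0.7135,0.7006)
solve A·x = −loads:
  F[0-1] = -3653.6524 N (compression)
  F[0-2] = +491.3019 N (tension)
  F[1-2] = -1760.7857 N (compression)
  F[1-3] = -2936.5590 N (compression)
  F[2-3] = -843.3127 N (compression)
  Rx@0 = +1768.1100 N
  Ry@0 = +2871.2774 N
  Ry@2 = +1971.3026 N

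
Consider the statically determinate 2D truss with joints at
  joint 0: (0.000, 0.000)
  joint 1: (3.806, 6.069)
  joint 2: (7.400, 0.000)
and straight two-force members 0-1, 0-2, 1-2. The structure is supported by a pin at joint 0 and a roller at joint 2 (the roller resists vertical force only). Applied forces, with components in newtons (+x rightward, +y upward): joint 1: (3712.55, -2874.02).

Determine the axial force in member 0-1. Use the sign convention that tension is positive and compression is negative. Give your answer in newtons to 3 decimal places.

1946.378

N=3 nodes, M=3 members, R=3 reactions → 2N=6, M+R=6
member 0 (0-1): L=7.1637, (cx,cy)=(0.5313,0.8472)
member 1 (0-2): L=7.4000, (cx,cy)=(1.0000,0.0000)
member 2 (1-2): L=7.0533, (cx,cy)=(0.5095,-0.8604)
solve A·x = −loads:
  F[0-1] = +1946.3780 N (tension)
  F[0-2] = +2678.4574 N (tension)
  F[1-2] = -5256.5580 N (compression)
  Rx@0 = -3712.5500 N
  Ry@0 = -1648.9511 N
  Ry@2 = +4522.9711 N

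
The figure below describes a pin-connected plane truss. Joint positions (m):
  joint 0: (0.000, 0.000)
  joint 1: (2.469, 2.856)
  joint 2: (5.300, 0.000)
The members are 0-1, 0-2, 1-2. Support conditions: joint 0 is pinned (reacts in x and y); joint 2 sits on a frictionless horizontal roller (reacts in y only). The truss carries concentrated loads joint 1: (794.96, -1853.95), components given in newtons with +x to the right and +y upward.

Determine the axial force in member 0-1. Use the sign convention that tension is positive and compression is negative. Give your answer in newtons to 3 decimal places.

-742.776

N=3 nodes, M=3 members, R=3 reactions → 2N=6, M+R=6
member 0 (0-1): L=3.7753, (cx,cy)=(0.6540,0.7565)
member 1 (0-2): L=5.3000, (cx,cy)=(1.0000,0.0000)
member 2 (1-2): L=4.0214, (cx,cy)=(0.7040,-0.7102)
solve A·x = −loads:
  F[0-1] = -742.7756 N (compression)
  F[0-2] = +1280.7294 N (tension)
  F[1-2] = -1819.2398 N (compression)
  Rx@0 = -794.9600 N
  Ry@0 = +561.9107 N
  Ry@2 = +1292.0393 N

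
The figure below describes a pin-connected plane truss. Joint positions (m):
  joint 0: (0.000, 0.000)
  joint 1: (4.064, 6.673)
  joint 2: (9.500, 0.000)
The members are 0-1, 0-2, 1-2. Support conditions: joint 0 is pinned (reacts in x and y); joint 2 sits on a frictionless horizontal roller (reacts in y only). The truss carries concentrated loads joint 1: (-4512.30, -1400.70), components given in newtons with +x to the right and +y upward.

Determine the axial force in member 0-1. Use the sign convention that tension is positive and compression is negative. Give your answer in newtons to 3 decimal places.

N=3 nodes, M=3 members, R=3 reactions → 2N=6, M+R=6
member 0 (0-1): L=7.8131, (cx,cy)=(0.5201,0.8541)
member 1 (0-2): L=9.5000, (cx,cy)=(1.0000,0.0000)
member 2 (1-2): L=8.6069, (cx,cy)=(0.6316,-0.7753)
solve A·x = −loads:
  F[0-1] = -4649.5097 N (compression)
  F[0-2] = -2093.8578 N (compression)
  F[1-2] = +3315.2429 N (tension)
  Rx@0 = +4512.3000 N
  Ry@0 = +3971.0298 N
  Ry@2 = -2570.3298 N

-4649.510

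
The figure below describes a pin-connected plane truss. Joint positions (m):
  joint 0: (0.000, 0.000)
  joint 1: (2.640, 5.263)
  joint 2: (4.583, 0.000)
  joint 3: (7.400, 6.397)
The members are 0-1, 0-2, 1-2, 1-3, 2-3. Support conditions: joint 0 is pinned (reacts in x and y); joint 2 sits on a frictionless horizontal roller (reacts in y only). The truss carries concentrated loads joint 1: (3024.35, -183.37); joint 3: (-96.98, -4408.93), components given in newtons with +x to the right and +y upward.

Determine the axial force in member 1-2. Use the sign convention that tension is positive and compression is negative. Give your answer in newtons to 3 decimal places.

N=4 nodes, M=5 members, R=3 reactions → 2N=8, M+R=8
member 0 (0-1): L=5.8880, (cx,cy)=(0.4484,0.8938)
member 1 (0-2): L=4.5830, (cx,cy)=(1.0000,0.0000)
member 2 (1-2): L=5.6102, (cx,cy)=(0.3463,-0.9381)
member 3 (1-3): L=4.8932, (cx,cy)=(0.9728,0.2317)
member 4 (2-3): L=6.9898, (cx,cy)=(0.4030,0.9152)
solve A·x = −loads:
  F[0-1] = +6678.9636 N (tension)
  F[0-2] = -67.2643 N (compression)
  F[1-2] = -6035.9703 N (compression)
  F[1-3] = +2118.4130 N (tension)
  F[2-3] = -5353.9232 N (compression)
  Rx@0 = -2927.3700 N
  Ry@0 = -5969.9849 N
  Ry@2 = +10562.2849 N

-6035.970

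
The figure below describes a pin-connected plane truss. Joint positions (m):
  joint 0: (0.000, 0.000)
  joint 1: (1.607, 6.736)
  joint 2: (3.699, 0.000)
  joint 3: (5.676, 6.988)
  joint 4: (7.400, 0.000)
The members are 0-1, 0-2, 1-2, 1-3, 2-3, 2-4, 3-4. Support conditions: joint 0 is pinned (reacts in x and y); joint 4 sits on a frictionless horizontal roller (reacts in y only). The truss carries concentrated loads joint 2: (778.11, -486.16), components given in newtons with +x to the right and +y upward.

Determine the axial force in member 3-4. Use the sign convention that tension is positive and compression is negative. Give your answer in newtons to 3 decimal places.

-250.301

N=5 nodes, M=7 members, R=3 reactions → 2N=10, M+R=10
member 0 (0-1): L=6.9250, (cx,cy)=(0.2321,0.9727)
member 1 (0-2): L=3.6990, (cx,cy)=(1.0000,0.0000)
member 2 (1-2): L=7.0534, (cx,cy)=(0.2966,-0.9550)
member 3 (1-3): L=4.0768, (cx,cy)=(0.9981,0.0618)
member 4 (2-3): L=7.2623, (cx,cy)=(0.2722,0.9622)
member 5 (2-4): L=3.7010, (cx,cy)=(1.0000,0.0000)
member 6 (3-4): L=7.1975, (cx,cy)=(0.2395,-0.9709)
solve A·x = −loads:
  F[0-1] = -249.9693 N (compression)
  F[0-2] = +836.1170 N (tension)
  F[1-2] = +246.1066 N (tension)
  F[1-3] = -131.2521 N (compression)
  F[2-3] = +260.9841 N (tension)
  F[2-4] = +59.9537 N (tension)
  F[3-4] = -250.3006 N (compression)
  Rx@0 = -778.1100 N
  Ry@0 = +243.1457 N
  Ry@4 = +243.0143 N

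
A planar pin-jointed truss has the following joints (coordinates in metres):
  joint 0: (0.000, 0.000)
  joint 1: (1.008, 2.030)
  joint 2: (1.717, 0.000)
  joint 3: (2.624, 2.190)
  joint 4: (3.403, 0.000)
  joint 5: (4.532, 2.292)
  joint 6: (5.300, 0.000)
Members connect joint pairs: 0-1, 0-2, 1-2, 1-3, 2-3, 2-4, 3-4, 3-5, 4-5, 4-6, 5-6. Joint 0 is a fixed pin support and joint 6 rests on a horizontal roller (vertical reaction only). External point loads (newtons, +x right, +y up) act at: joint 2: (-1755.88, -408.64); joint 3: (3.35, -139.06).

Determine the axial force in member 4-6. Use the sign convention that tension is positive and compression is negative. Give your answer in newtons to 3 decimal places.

N=7 nodes, M=11 members, R=3 reactions → 2N=14, M+R=14
member 0 (0-1): L=2.2665, (cx,cy)=(0.4447,0.8957)
member 1 (0-2): L=1.7170, (cx,cy)=(1.0000,0.0000)
member 2 (1-2): L=2.1503, (cx,cy)=(0.3297,-0.9441)
member 3 (1-3): L=1.6239, (cx,cy)=(0.9951,0.0985)
member 4 (2-3): L=2.3704, (cx,cy)=(0.3826,0.9239)
member 5 (2-4): L=1.6860, (cx,cy)=(1.0000,0.0000)
member 6 (3-4): L=2.3244, (cx,cy)=(0.3351,-0.9422)
member 7 (3-5): L=1.9107, (cx,cy)=(0.9986,0.0534)
member 8 (4-5): L=2.5550, (cx,cy)=(0.4419,0.8971)
member 9 (4-6): L=1.8970, (cx,cy)=(1.0000,0.0000)
member 10 (5-6): L=2.4172, (cx,cy)=(0.3177,-0.9482)
solve A·x = −loads:
  F[0-1] = -385.2849 N (compression)
  F[0-2] = -1581.1779 N (compression)
  F[1-2] = +335.9384 N (tension)
  F[1-3] = -283.5001 N (compression)
  F[2-3] = +99.0247 N (tension)
  F[2-4] = +247.5801 N (tension)
  F[3-4] = -224.8252 N (compression)
  F[3-5] = -172.4788 N (compression)
  F[4-5] = +236.1273 N (tension)
  F[4-6] = +67.8923 N (tension)
  F[5-6] = -213.6881 N (compression)
  Rx@0 = +1752.5300 N
  Ry@0 = +345.0840 N
  Ry@6 = +202.6160 N

67.892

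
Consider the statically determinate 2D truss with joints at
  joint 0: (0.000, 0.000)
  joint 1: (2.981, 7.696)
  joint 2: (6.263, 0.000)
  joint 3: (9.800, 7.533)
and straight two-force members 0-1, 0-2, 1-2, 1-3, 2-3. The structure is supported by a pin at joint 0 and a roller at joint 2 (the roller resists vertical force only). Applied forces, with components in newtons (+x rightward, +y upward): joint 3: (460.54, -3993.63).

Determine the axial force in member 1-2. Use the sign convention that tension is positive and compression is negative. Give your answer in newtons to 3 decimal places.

N=4 nodes, M=5 members, R=3 reactions → 2N=8, M+R=8
member 0 (0-1): L=8.2532, (cx,cy)=(0.3612,0.9325)
member 1 (0-2): L=6.2630, (cx,cy)=(1.0000,0.0000)
member 2 (1-2): L=8.3666, (cx,cy)=(0.3923,-0.9198)
member 3 (1-3): L=6.8209, (cx,cy)=(0.9997,-0.0239)
member 4 (2-3): L=8.3220, (cx,cy)=(0.4250,0.9052)
solve A·x = −loads:
  F[0-1] = +3012.6972 N (tension)
  F[0-2] = -627.6301 N (compression)
  F[1-2] = -3114.1258 N (compression)
  F[1-3] = +2310.4211 N (tension)
  F[2-3] = -4350.9488 N (compression)
  Rx@0 = -460.5400 N
  Ry@0 = -2809.3114 N
  Ry@2 = +6802.9414 N

-3114.126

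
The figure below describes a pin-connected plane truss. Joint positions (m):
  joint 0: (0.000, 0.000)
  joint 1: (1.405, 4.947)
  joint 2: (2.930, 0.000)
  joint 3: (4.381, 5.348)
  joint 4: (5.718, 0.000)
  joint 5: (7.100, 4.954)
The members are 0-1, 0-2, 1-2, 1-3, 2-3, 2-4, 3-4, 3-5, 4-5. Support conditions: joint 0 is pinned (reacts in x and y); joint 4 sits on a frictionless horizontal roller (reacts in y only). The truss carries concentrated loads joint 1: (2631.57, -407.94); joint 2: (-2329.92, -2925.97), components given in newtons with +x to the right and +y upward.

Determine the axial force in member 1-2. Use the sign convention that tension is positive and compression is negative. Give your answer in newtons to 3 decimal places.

N=6 nodes, M=9 members, R=3 reactions → 2N=12, M+R=12
member 0 (0-1): L=5.1426, (cx,cy)=(0.2732,0.9620)
member 1 (0-2): L=2.9300, (cx,cy)=(1.0000,0.0000)
member 2 (1-2): L=5.1767, (cx,cy)=(0.2946,-0.9556)
member 3 (1-3): L=3.0029, (cx,cy)=(0.9910,0.1335)
member 4 (2-3): L=5.5413, (cx,cy)=(0.2618,0.9651)
member 5 (2-4): L=2.7880, (cx,cy)=(1.0000,0.0000)
member 6 (3-4): L=5.5126, (cx,cy)=(0.2425,-0.9701)
member 7 (3-5): L=2.7474, (cx,cy)=(0.9897,-0.1434)
member 8 (4-5): L=5.1432, (cx,cy)=(0.2687,0.9632)
solve A·x = −loads:
  F[0-1] = +563.8303 N (tension)
  F[0-2] = +147.6085 N (tension)
  F[1-2] = -1290.1934 N (compression)
  F[1-3] = -2116.4080 N (compression)
  F[2-3] = +4309.2664 N (tension)
  F[2-4] = +969.0724 N (tension)
  F[3-4] = -3995.5880 N (compression)
  F[3-5] = -0.0000 N (compression)
  F[4-5] = +0.0000 N (tension)
  Rx@0 = -301.6500 N
  Ry@0 = -542.3797 N
  Ry@4 = +3876.2897 N

-1290.193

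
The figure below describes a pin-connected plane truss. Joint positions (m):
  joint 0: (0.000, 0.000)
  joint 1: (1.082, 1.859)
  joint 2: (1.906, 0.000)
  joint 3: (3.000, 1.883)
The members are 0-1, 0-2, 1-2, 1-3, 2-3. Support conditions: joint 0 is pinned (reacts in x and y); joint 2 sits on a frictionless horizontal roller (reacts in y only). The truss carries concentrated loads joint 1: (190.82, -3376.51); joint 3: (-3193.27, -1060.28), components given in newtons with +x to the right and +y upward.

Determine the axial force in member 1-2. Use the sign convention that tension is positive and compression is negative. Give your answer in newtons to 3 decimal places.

449.324

N=4 nodes, M=5 members, R=3 reactions → 2N=8, M+R=8
member 0 (0-1): L=2.1510, (cx,cy)=(0.5030,0.8643)
member 1 (0-2): L=1.9060, (cx,cy)=(1.0000,0.0000)
member 2 (1-2): L=2.0334, (cx,cy)=(0.4052,-0.9142)
member 3 (1-3): L=1.9182, (cx,cy)=(0.9999,0.0125)
member 4 (2-3): L=2.1777, (cx,cy)=(0.5024,0.8647)
solve A·x = −loads:
  F[0-1] = -4419.6674 N (compression)
  F[0-2] = -779.2136 N (compression)
  F[1-2] = +449.3239 N (tension)
  F[1-3] = -2596.3372 N (compression)
  F[2-3] = -1188.6686 N (compression)
  Rx@0 = +3002.4500 N
  Ry@0 = +3819.7749 N
  Ry@2 = +617.0151 N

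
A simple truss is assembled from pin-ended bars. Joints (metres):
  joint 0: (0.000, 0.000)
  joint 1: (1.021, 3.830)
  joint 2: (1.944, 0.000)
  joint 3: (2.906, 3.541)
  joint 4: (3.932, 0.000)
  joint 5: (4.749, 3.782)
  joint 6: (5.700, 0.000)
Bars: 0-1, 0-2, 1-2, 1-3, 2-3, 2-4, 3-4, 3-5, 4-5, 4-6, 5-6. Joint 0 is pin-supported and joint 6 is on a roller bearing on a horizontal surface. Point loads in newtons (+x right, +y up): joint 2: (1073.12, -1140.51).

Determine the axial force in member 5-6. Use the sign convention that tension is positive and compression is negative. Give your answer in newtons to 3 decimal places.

-401.083

N=7 nodes, M=11 members, R=3 reactions → 2N=14, M+R=14
member 0 (0-1): L=3.9638, (cx,cy)=(0.2576,0.9663)
member 1 (0-2): L=1.9440, (cx,cy)=(1.0000,0.0000)
member 2 (1-2): L=3.9396, (cx,cy)=(0.2343,-0.9722)
member 3 (1-3): L=1.9070, (cx,cy)=(0.9885,-0.1515)
member 4 (2-3): L=3.6693, (cx,cy)=(0.2622,0.9650)
member 5 (2-4): L=1.9880, (cx,cy)=(1.0000,0.0000)
member 6 (3-4): L=3.6866, (cx,cy)=(0.2783,-0.9605)
member 7 (3-5): L=1.8587, (cx,cy)=(0.9916,0.1297)
member 8 (4-5): L=3.8692, (cx,cy)=(0.2112,0.9775)
member 9 (4-6): L=1.7680, (cx,cy)=(1.0000,0.0000)
member 10 (5-6): L=3.8997, (cx,cy)=(0.2439,-0.9698)
solve A·x = −loads:
  F[0-1] = -777.7816 N (compression)
  F[0-2] = +1273.4642 N (tension)
  F[1-2] = +835.5175 N (tension)
  F[1-3] = -400.7215 N (compression)
  F[2-3] = +340.1445 N (tension)
  F[2-4] = +306.9170 N (tension)
  F[3-4] = -430.4484 N (compression)
  F[3-5] = -188.7155 N (compression)
  F[4-5] = +422.9799 N (tension)
  F[4-6] = +97.8092 N (tension)
  F[5-6] = -401.0827 N (compression)
  Rx@0 = -1073.1200 N
  Ry@0 = +751.5361 N
  Ry@6 = +388.9739 N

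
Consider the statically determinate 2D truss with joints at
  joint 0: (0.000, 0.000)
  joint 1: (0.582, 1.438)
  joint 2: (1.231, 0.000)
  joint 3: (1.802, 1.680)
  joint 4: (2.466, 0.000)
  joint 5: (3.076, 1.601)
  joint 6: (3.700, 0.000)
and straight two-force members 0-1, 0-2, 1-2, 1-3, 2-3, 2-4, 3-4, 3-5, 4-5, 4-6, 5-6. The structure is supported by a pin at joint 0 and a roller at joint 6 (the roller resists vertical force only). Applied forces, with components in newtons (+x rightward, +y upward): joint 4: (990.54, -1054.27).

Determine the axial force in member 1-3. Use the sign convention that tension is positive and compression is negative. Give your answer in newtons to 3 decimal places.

N=7 nodes, M=11 members, R=3 reactions → 2N=14, M+R=14
member 0 (0-1): L=1.5513, (cx,cy)=(0.3752,0.9270)
member 1 (0-2): L=1.2310, (cx,cy)=(1.0000,0.0000)
member 2 (1-2): L=1.5777, (cx,cy)=(0.4114,-0.9115)
member 3 (1-3): L=1.2438, (cx,cy)=(0.9809,0.1946)
member 4 (2-3): L=1.7744, (cx,cy)=(0.3218,0.9468)
member 5 (2-4): L=1.2350, (cx,cy)=(1.0000,0.0000)
member 6 (3-4): L=1.8065, (cx,cy)=(0.3676,-0.9300)
member 7 (3-5): L=1.2764, (cx,cy)=(0.9981,-0.0619)
member 8 (4-5): L=1.7133, (cx,cy)=(0.3560,0.9345)
member 9 (4-6): L=1.2340, (cx,cy)=(1.0000,0.0000)
member 10 (5-6): L=1.7183, (cx,cy)=(0.3631,-0.9317)
solve A·x = −loads:
  F[0-1] = -379.3198 N (compression)
  F[0-2] = +1132.8480 N (tension)
  F[1-2] = +325.6420 N (tension)
  F[1-3] = -281.6487 N (compression)
  F[2-3] = -313.4883 N (compression)
  F[2-4] = +1367.6871 N (tension)
  F[3-4] = +413.3583 N (tension)
  F[3-5] = -530.1014 N (compression)
  F[4-5] = +716.8224 N (tension)
  F[4-6] = +273.8650 N (tension)
  F[5-6] = -754.1409 N (compression)
  Rx@0 = -990.5400 N
  Ry@0 = +351.6133 N
  Ry@6 = +702.6567 N

-281.649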